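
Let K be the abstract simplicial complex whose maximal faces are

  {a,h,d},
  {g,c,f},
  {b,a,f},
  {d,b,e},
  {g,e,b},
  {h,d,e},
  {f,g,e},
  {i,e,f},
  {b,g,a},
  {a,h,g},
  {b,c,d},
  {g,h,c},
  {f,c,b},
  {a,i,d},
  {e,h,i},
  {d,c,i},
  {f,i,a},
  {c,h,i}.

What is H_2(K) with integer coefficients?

Fix the vertex order a < b < c < d < e < f < g < h < i and write every simplex with vertices in increasing order. Then dim K = 2 and the simplices of K are:

  0-simplices (9): a, b, c, d, e, f, g, h, i
  1-simplices (27): ab, ad, af, ag, ah, ai, bc, bd, be, bf, bg, cd, cf, cg, ch, ci, de, dh, di, ef, eg, eh, ei, fg, fi, gh, hi
  2-simplices (18): abf, abg, adh, adi, afi, agh, bcd, bcf, bde, beg, cdi, cfg, cgh, chi, deh, efg, efi, ehi

giving chain groups C_0 ≅ Z^9, C_1 ≅ Z^27, C_2 ≅ Z^18.

The boundary map ∂_1: C_1 → C_0 sends each edge [p,q] (with p < q) to q − p. For instance
  ∂bf = f − b.
The 9×27 boundary matrix has rank 8 and Smith normal form diag(1,1,1,1,1,1,1,1).

Boundary ∂_2: C_2 → C_1 maps a triangle to the signed sum of its edges. For instance
  ∂beg = eg − bg + be,
  ∂afi = fi − ai + af.
The 27×18 boundary matrix has rank 18 and Smith normal form diag(1,1,1,1,1,1,1,1,1,1,1,1,1,1,1,1,1,2).

Reading off H_k = ker ∂_k / im ∂_{k+1}:

  H_2: rank ker ∂_2 − rank ∂_3 = (18 − 18) − 0 = 0, and there is no ∂_3, so H_2 ≅ 0.

H_2 ≅ 0.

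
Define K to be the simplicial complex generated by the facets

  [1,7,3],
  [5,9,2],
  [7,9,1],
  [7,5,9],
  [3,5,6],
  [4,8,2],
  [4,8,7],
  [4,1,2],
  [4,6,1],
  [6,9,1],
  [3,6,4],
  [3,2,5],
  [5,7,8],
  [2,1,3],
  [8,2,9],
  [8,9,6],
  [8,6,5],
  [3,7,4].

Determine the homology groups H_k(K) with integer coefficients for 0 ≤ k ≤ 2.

Order the vertices as 1 < 2 < 3 < 4 < 5 < 6 < 7 < 8 < 9. Listing each simplex with vertices in this order, K has dimension 2 with simplices:

  0-simplices (9): [1], [2], [3], [4], [5], [6], [7], [8], [9]
  1-simplices (27): (27 of them)
  2-simplices (18): [1,2,3], [1,2,4], [1,3,7], [1,4,6], [1,6,9], [1,7,9], [2,3,5], [2,4,8], [2,5,9], [2,8,9], [3,4,6], [3,4,7], [3,5,6], [4,7,8], [5,6,8], [5,7,8], [5,7,9], [6,8,9]

giving chain groups C_0 ≅ Z^9, C_1 ≅ Z^27, C_2 ≅ Z^18.

∂_1: C_1 → C_0 maps an edge to its endpoints' difference, ∂[p,q] = q − p. For instance
  ∂[2,3] = [3] − [2].
This gives a 9×27 integer matrix of rank 8; reducing to Smith normal form yields diagonal entries (1,1,1,1,1,1,1,1).

∂_2: C_2 → C_1 sends each 2-simplex [p,q,r] to [q,r] − [p,r] + [p,q]. For instance
  ∂[6,8,9] = [8,9] − [6,9] + [6,8],
  ∂[1,6,9] = [6,9] − [1,9] + [1,6].
As a 27×18 matrix over Z this has rank 18, with invariant factors (1,1,1,1,1,1,1,1,1,1,1,1,1,1,1,1,1,2).

Now H_k = ker ∂_k / im ∂_{k+1}, so:

  H_0: rank C_0 − rank ∂_1 = 9 − 8 = 1, and the invariant factors of ∂_1 are all 1, so H_0 ≅ Z.
  H_1: rank ker ∂_1 − rank ∂_2 = (27 − 8) − 18 = 1, and ∂_2 has invariant factor 2 > 1, so H_1 ≅ Z ⊕ Z/2.
  H_2: rank ker ∂_2 − rank ∂_3 = (18 − 18) − 0 = 0, and there is no ∂_3, so H_2 ≅ 0.

As a check, the Euler characteristic is 9 − 27 + 18 = 0, which agrees with 1 − 1 + 0 = 0.

H_0 ≅ Z,  H_1 ≅ Z ⊕ Z/2,  H_2 = 0.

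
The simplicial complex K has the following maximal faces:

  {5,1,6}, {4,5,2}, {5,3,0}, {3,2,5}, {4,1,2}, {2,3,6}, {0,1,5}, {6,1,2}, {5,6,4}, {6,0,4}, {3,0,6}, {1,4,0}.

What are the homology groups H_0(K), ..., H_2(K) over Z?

Take the total order 0 < 1 < 2 < 3 < 4 < 5 < 6 on the vertex set. Then K (dimension 2) consists of the simplices:

  0-simplices (7): [0], [1], [2], [3], [4], [5], [6]
  1-simplices (18): [0,1], [0,3], [0,4], [0,5], [0,6], [1,2], [1,4], [1,5], [1,6], [2,3], [2,4], [2,5], [2,6], [3,5], [3,6], [4,5], [4,6], [5,6]
  2-simplices (12): [0,1,4], [0,1,5], [0,3,5], [0,3,6], [0,4,6], [1,2,4], [1,2,6], [1,5,6], [2,3,5], [2,3,6], [2,4,5], [4,5,6]

giving chain groups C_0 ≅ Z^7, C_1 ≅ Z^18, C_2 ≅ Z^12.

∂_1: C_1 → C_0 is given by ∂[p,q] = [q] − [p]. For instance
  ∂[4,6] = [6] − [4].
As a 7×18 matrix over Z this has rank 6, with invariant factors (1,1,1,1,1,1).

Boundary ∂_2: C_2 → C_1 sends each 2-simplex [p,q,r] to [q,r] − [p,r] + [p,q]. For instance
  ∂[2,3,6] = [3,6] − [2,6] + [2,3],
  ∂[0,4,6] = [4,6] − [0,6] + [0,4].
The resulting 18×12 matrix has rank 12, and its Smith normal form has invariant factors (1,1,1,1,1,1,1,1,1,1,1,2).

From H_k ≅ ker(∂_k) / im(∂_{k+1}) we obtain:

  H_0: rank C_0 − rank ∂_1 = 7 − 6 = 1, and the invariant factors of ∂_1 are all 1, so H_0 ≅ Z.
  H_1: rank ker ∂_1 − rank ∂_2 = (18 − 6) − 12 = 0, and ∂_2 has invariant factor 2 > 1, so H_1 ≅ Z/2.
  H_2: rank ker ∂_2 − rank ∂_3 = (12 − 12) − 0 = 0, and there is no ∂_3, so H_2 ≅ 0.

H_0 ≅ Z,  H_1 ≅ Z/2,  H_2 = 0.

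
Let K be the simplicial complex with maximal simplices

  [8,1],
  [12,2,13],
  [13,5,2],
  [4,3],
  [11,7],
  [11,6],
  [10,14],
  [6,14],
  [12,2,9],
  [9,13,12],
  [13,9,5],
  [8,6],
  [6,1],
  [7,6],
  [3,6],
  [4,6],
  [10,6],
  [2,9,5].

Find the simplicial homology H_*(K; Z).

H_0 ≅ Z^2,  H_1 ≅ Z^4,  H_2 ≅ Z.

K has 14 vertices, 21 edges, 6 triangles.
rank ∂_0 = 0, rank ∂_1 = 12 ⇒ b_0 = 14 − 0 − 12 = 2; all invariant factors of ∂_1 are 1 so no torsion. So H_0 = Z^2.
rank ∂_1 = 12, rank ∂_2 = 5 ⇒ b_1 = 21 − 12 − 5 = 4; all invariant factors of ∂_2 are 1 so no torsion. So H_1 = Z^4.
rank ∂_2 = 5, rank ∂_3 = 0 ⇒ b_2 = 6 − 5 − 0 = 1. So H_2 = Z.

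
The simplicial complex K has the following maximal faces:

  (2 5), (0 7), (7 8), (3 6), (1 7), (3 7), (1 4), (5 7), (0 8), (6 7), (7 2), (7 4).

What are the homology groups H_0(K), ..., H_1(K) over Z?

H_0 ≅ Z,  H_1 ≅ Z^4.

We work with the vertex ordering 0 < 1 < 2 < 3 < 4 < 5 < 6 < 7 < 8. The simplices of K, each written with vertices in increasing order, are:

  0-simplices (9): [0], [1], [2], [3], [4], [5], [6], [7], [8]
  1-simplices (12): [0,7], [0,8], [1,4], [1,7], [2,5], [2,7], [3,6], [3,7], [4,7], [5,7], [6,7], [7,8]

giving chain groups C_0 ≅ Z^9, C_1 ≅ Z^12.

∂_1: C_1 → C_0 is given by ∂[p,q] = [q] − [p]. For instance
  ∂[7,8] = [8] − [7].
The 9×12 boundary matrix has rank 8 and Smith normal form diag(1,1,1,1,1,1,1,1).

Reading off H_k = ker ∂_k / im ∂_{k+1}:

  H_0: rank C_0 − rank ∂_1 = 9 − 8 = 1, and the invariant factors of ∂_1 are all 1, so H_0 = Z.
  H_1: rank ker ∂_1 − rank ∂_2 = (12 − 8) − 0 = 4, and there is no ∂_2, so H_1 = Z^4.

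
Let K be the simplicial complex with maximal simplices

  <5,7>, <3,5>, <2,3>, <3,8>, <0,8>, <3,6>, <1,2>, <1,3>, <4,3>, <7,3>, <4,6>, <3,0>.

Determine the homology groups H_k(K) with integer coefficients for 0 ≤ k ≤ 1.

Fix the vertex order 0 < 1 < 2 < 3 < 4 < 5 < 6 < 7 < 8 and write every simplex with vertices in increasing order. Then dim K = 1 and the simplices of K are:

  0-simplices (9): [0], [1], [2], [3], [4], [5], [6], [7], [8]
  1-simplices (12): [0,3], [0,8], [1,2], [1,3], [2,3], [3,4], [3,5], [3,6], [3,7], [3,8], [4,6], [5,7]

giving chain groups C_0 ≅ Z^9, C_1 ≅ Z^12.

∂_1: C_1 → C_0 maps an edge to its endpoints' difference, ∂[p,q] = q − p. For instance
  ∂[4,6] = [6] − [4].
The 9×12 boundary matrix has rank 8 and Smith normal form diag(1,1,1,1,1,1,1,1).

Reading off H_k = ker ∂_k / im ∂_{k+1}:

  H_0: rank C_0 − rank ∂_1 = 9 − 8 = 1, and the invariant factors of ∂_1 are all 1, so H_0 ≅ Z.
  H_1: rank ker ∂_1 − rank ∂_2 = (12 − 8) − 0 = 4, and there is no ∂_2, so H_1 ≅ Z^4.

As a check, the Euler characteristic is 9 − 12 = -3, which agrees with 1 − 4 = -3.

H_0 = Z,  H_1 = Z^4.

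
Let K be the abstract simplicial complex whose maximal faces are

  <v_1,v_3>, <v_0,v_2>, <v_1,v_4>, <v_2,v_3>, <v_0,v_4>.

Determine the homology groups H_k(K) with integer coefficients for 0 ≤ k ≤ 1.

Take the total order v_0 < v_1 < v_2 < v_3 < v_4 on the vertex set. Then K (dimension 1) consists of the simplices:

  0-simplices (5): [v_0], [v_1], [v_2], [v_3], [v_4]
  1-simplices (5): [v_0,v_2], [v_0,v_4], [v_1,v_3], [v_1,v_4], [v_2,v_3]

so the chain groups are C_0 ≅ Z^5, C_1 ≅ Z^5.

The boundary map ∂_1: C_1 → C_0 sends each edge [p,q] (with p < q) to q − p.
The resulting 5×5 matrix has rank 4, and its Smith normal form has invariant factors (1,1,1,1).

Computing H_k = (kernel of ∂_k) / (image of ∂_{k+1}):

  H_0: rank C_0 − rank ∂_1 = 5 − 4 = 1, and the invariant factors of ∂_1 are all 1, so H_0 = Z.
  H_1: rank ker ∂_1 − rank ∂_2 = (5 − 4) − 0 = 1, and there is no ∂_2, so H_1 = Z.

As a check, the Euler characteristic is 5 − 5 = 0, which agrees with 1 − 1 = 0.

H_0 = Z,  H_1 = Z.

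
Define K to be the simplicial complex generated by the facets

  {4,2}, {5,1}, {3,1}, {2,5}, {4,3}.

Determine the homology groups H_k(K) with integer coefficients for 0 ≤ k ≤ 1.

Fix the vertex order 1 < 2 < 3 < 4 < 5 and write every simplex with vertices in increasing order. Then dim K = 1 and the simplices of K are:

  0-simplices (5): [1], [2], [3], [4], [5]
  1-simplices (5): [1,3], [1,5], [2,4], [2,5], [3,4]

giving chain groups C_0 ≅ Z^5, C_1 ≅ Z^5.

Boundary ∂_1: C_1 → C_0 sends each edge [p,q] (with p < q) to q − p. For instance
  ∂[2,5] = [5] − [2].
This gives a 5×5 integer matrix of rank 4; reducing to Smith normal form yields diagonal entries (1,1,1,1).

From H_k ≅ ker(∂_k) / im(∂_{k+1}) we obtain:

  H_0: rank C_0 − rank ∂_1 = 5 − 4 = 1, and the invariant factors of ∂_1 are all 1, so H_0 = Z.
  H_1: rank ker ∂_1 − rank ∂_2 = (5 − 4) − 0 = 1, and there is no ∂_2, so H_1 = Z.

H_0 = Z,  H_1 = Z.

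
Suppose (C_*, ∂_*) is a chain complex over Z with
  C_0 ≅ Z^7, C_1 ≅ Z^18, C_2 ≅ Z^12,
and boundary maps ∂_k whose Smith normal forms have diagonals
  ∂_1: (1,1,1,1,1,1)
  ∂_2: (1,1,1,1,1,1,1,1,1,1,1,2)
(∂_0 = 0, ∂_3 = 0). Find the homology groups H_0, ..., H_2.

H_0 = Z,  H_1 = Z/2Z,  H_2 = 0.

H_0: b_0 = 7 − 0 − 6 = 1; torsion from ∂_1 factors > 1: none. So H_0 = Z.
H_1: b_1 = 18 − 6 − 12 = 0; torsion from ∂_2 factors > 1: [2]. So H_1 = Z/2Z.
H_2: b_2 = 12 − 12 − 0 = 0; torsion from ∂_3 factors > 1: none. So H_2 = 0.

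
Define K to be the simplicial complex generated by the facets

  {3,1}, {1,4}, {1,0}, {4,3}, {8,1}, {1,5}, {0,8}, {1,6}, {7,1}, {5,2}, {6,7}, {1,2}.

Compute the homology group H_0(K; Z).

H_0 = Z.

K has 9 vertices, 12 edges.
rank ∂_0 = 0, rank ∂_1 = 8 ⇒ b_0 = 9 − 0 − 8 = 1; all invariant factors of ∂_1 are 1 so no torsion. So H_0 ≅ Z.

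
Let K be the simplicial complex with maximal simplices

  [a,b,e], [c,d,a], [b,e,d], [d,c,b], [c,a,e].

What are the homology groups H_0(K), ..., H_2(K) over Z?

H_0 ≅ Z,  H_1 ≅ Z,  H_2 = 0.

Take the total order a < b < c < d < e on the vertex set. Then K (dimension 2) consists of the simplices:

  0-simplices (5): a, b, c, d, e
  1-simplices (10): ab, ac, ad, ae, bc, bd, be, cd, ce, de
  2-simplices (5): abe, acd, ace, bcd, bde

so the chain groups are C_0 ≅ Z^5, C_1 ≅ Z^10, C_2 ≅ Z^5.

Boundary ∂_1: C_1 → C_0 is given by ∂[p,q] = [q] − [p].
The 5×10 boundary matrix has rank 4 and Smith normal form diag(1,1,1,1).

∂_2: C_2 → C_1 acts by ∂[p,q,r] = [q,r] − [p,r] + [p,q]. For instance
  ∂abe = be − ae + ab,
  ∂ace = ce − ae + ac.
As a 10×5 matrix over Z this has rank 5, with invariant factors (1,1,1,1,1).

Reading off H_k = ker ∂_k / im ∂_{k+1}:

  H_0: rank C_0 − rank ∂_1 = 5 − 4 = 1, and the invariant factors of ∂_1 are all 1, so H_0 ≅ Z.
  H_1: rank ker ∂_1 − rank ∂_2 = (10 − 4) − 5 = 1, and the invariant factors of ∂_2 are all 1, so H_1 ≅ Z.
  H_2: rank ker ∂_2 − rank ∂_3 = (5 − 5) − 0 = 0, and there is no ∂_3, so H_2 ≅ 0.

As a check, the Euler characteristic is 5 − 10 + 5 = 0, which agrees with 1 − 1 + 0 = 0.
(K is a triangulation of the Möbius band.)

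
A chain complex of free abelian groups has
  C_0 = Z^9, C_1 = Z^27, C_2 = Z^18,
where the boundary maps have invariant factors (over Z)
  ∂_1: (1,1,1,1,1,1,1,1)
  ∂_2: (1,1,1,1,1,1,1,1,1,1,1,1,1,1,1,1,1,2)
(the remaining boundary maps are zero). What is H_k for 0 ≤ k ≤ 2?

H_0 ≅ Z,  H_1 ≅ Z ⊕ Z/2Z,  H_2 = 0.

H_0: b_0 = 9 − 0 − 8 = 1; torsion from ∂_1 factors > 1: none. So H_0 ≅ Z.
H_1: b_1 = 27 − 8 − 18 = 1; torsion from ∂_2 factors > 1: [2]. So H_1 ≅ Z ⊕ Z/2Z.
H_2: b_2 = 18 − 18 − 0 = 0; torsion from ∂_3 factors > 1: none. So H_2 ≅ 0.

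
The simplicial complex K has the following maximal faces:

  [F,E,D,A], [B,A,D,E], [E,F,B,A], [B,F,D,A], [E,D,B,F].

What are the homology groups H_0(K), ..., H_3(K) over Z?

Take the total order A < B < D < E < F on the vertex set. Then K (dimension 3) consists of the simplices:

  0-simplices (5): A, B, D, E, F
  1-simplices (10): AB, AD, AE, AF, BD, BE, BF, DE, DF, EF
  2-simplices (10): ABD, ABE, ABF, ADE, ADF, AEF, BDE, BDF, BEF, DEF
  3-simplices (5): ABDE, ABDF, ABEF, ADEF, BDEF

Hence C_0 ≅ Z^5, C_1 ≅ Z^10, C_2 ≅ Z^10, C_3 ≅ Z^5.

∂_1: C_1 → C_0 sends each edge [p,q] (with p < q) to q − p. For instance
  ∂AE = E − A.
This gives a 5×10 integer matrix of rank 4; reducing to Smith normal form yields diagonal entries (1,1,1,1).

The boundary map ∂_2: C_2 → C_1 sends each 2-simplex [p,q,r] to [q,r] − [p,r] + [p,q]. For instance
  ∂DEF = EF − DF + DE,
  ∂BEF = EF − BF + BE.
As a 10×10 matrix over Z this has rank 6, with invariant factors (1,1,1,1,1,1).

Boundary ∂_3: C_3 → C_2 sends each 3-simplex σ to the alternating sum Σ_i (−1)^i (σ with its i-th vertex removed). For instance
  ∂ADEF = DEF − AEF + ADF − ADE,
  ∂ABEF = BEF − AEF + ABF − ABE.
As a 10×5 matrix over Z this has rank 4, with invariant factors (1,1,1,1).

From H_k ≅ ker(∂_k) / im(∂_{k+1}) we obtain:

  H_0: rank C_0 − rank ∂_1 = 5 − 4 = 1, and the invariant factors of ∂_1 are all 1, so H_0 ≅ Z.
  H_1: rank ker ∂_1 − rank ∂_2 = (10 − 4) − 6 = 0, and the invariant factors of ∂_2 are all 1, so H_1 ≅ 0.
  H_2: rank ker ∂_2 − rank ∂_3 = (10 − 6) − 4 = 0, and the invariant factors of ∂_3 are all 1, so H_2 ≅ 0.
  H_3: rank ker ∂_3 − rank ∂_4 = (5 − 4) − 0 = 1, and there is no ∂_4, so H_3 ≅ Z.

H_0 = Z,  H_1 = 0,  H_2 = 0,  H_3 = Z.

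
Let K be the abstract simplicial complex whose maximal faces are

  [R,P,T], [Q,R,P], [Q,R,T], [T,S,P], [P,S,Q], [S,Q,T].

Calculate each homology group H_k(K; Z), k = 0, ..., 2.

H_0 ≅ Z,  H_1 = 0,  H_2 ≅ Z.

K has 5 vertices, 9 edges, 6 triangles.
rank ∂_0 = 0, rank ∂_1 = 4 ⇒ b_0 = 5 − 0 − 4 = 1; all invariant factors of ∂_1 are 1 so no torsion. So H_0 = Z.
rank ∂_1 = 4, rank ∂_2 = 5 ⇒ b_1 = 9 − 4 − 5 = 0; all invariant factors of ∂_2 are 1 so no torsion. So H_1 = 0.
rank ∂_2 = 5, rank ∂_3 = 0 ⇒ b_2 = 6 − 5 − 0 = 1. So H_2 = Z.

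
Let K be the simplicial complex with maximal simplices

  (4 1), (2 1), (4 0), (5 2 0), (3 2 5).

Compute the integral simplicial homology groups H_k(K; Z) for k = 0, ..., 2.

H_0 = Z,  H_1 = Z,  H_2 = 0.

Fix the vertex order 0 < 1 < 2 < 3 < 4 < 5 and write every simplex with vertices in increasing order. Then dim K = 2 and the simplices of K are:

  0-simplices (6): [0], [1], [2], [3], [4], [5]
  1-simplices (8): [0,2], [0,4], [0,5], [1,2], [1,4], [2,3], [2,5], [3,5]
  2-simplices (2): [0,2,5], [2,3,5]

giving chain groups C_0 ≅ Z^6, C_1 ≅ Z^8, C_2 ≅ Z^2.

∂_1: C_1 → C_0 maps an edge to its endpoints' difference, ∂[p,q] = q − p.
This gives a 6×8 integer matrix of rank 5; reducing to Smith normal form yields diagonal entries (1,1,1,1,1).

Boundary ∂_2: C_2 → C_1 maps a triangle to the signed sum of its edges. For instance
  ∂[0,2,5] = [2,5] − [0,5] + [0,2],
  ∂[2,3,5] = [3,5] − [2,5] + [2,3].
This gives a 8×2 integer matrix of rank 2; reducing to Smith normal form yields diagonal entries (1,1).

Reading off H_k = ker ∂_k / im ∂_{k+1}:

  H_0: rank C_0 − rank ∂_1 = 6 − 5 = 1, and the invariant factors of ∂_1 are all 1, so H_0 = Z.
  H_1: rank ker ∂_1 − rank ∂_2 = (8 − 5) − 2 = 1, and the invariant factors of ∂_2 are all 1, so H_1 = Z.
  H_2: rank ker ∂_2 − rank ∂_3 = (2 − 2) − 0 = 0, and there is no ∂_3, so H_2 = 0.

As a check, the Euler characteristic is 6 − 8 + 2 = 0, which agrees with 1 − 1 + 0 = 0.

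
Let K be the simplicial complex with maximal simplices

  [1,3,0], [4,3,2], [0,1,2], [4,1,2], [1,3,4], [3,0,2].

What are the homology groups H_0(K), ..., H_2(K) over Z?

Fix the vertex order 0 < 1 < 2 < 3 < 4 and write every simplex with vertices in increasing order. Then dim K = 2 and the simplices of K are:

  0-simplices (5): [0], [1], [2], [3], [4]
  1-simplices (9): [0,1], [0,2], [0,3], [1,2], [1,3], [1,4], [2,3], [2,4], [3,4]
  2-simplices (6): [0,1,2], [0,1,3], [0,2,3], [1,2,4], [1,3,4], [2,3,4]

so the chain groups are C_0 ≅ Z^5, C_1 ≅ Z^9, C_2 ≅ Z^6.

∂_1: C_1 → C_0 maps an edge to its endpoints' difference, ∂[p,q] = q − p.
This gives a 5×9 integer matrix of rank 4; reducing to Smith normal form yields diagonal entries (1,1,1,1).

Boundary ∂_2: C_2 → C_1 maps a triangle to the signed sum of its edges. For instance
  ∂[0,2,3] = [2,3] − [0,3] + [0,2],
  ∂[1,2,4] = [2,4] − [1,4] + [1,2].
As a 9×6 matrix over Z this has rank 5, with invariant factors (1,1,1,1,1).

From H_k ≅ ker(∂_k) / im(∂_{k+1}) we obtain:

  H_0: rank C_0 − rank ∂_1 = 5 − 4 = 1, and the invariant factors of ∂_1 are all 1, so H_0 ≅ Z.
  H_1: rank ker ∂_1 − rank ∂_2 = (9 − 4) − 5 = 0, and the invariant factors of ∂_2 are all 1, so H_1 ≅ 0.
  H_2: rank ker ∂_2 − rank ∂_3 = (6 − 5) − 0 = 1, and there is no ∂_3, so H_2 ≅ Z.

(K is a triangulation of the 2-sphere S^2.)

H_0 ≅ Z,  H_1 = 0,  H_2 ≅ Z.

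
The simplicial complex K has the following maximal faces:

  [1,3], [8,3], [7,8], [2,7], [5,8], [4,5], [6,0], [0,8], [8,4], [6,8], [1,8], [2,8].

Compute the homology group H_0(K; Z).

K has 9 vertices, 12 edges.
rank ∂_0 = 0, rank ∂_1 = 8 ⇒ b_0 = 9 − 0 − 8 = 1; all invariant factors of ∂_1 are 1 so no torsion. So H_0 ≅ Z.

H_0 = Z.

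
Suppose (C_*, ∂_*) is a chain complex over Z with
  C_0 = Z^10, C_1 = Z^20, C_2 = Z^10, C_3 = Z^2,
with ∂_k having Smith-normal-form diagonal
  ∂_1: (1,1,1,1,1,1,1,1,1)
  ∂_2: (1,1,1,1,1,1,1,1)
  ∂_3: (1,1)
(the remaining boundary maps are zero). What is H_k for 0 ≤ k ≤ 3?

H_0 = Z,  H_1 = Z^3,  H_2 = 0,  H_3 = 0.

H_0: b_0 = 10 − 0 − 9 = 1; torsion from ∂_1 factors > 1: none. So H_0 = Z.
H_1: b_1 = 20 − 9 − 8 = 3; torsion from ∂_2 factors > 1: none. So H_1 = Z^3.
H_2: b_2 = 10 − 8 − 2 = 0; torsion from ∂_3 factors > 1: none. So H_2 = 0.
H_3: b_3 = 2 − 2 − 0 = 0; torsion from ∂_4 factors > 1: none. So H_3 = 0.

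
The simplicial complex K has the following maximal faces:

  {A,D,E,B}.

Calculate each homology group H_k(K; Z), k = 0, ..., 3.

Order the vertices as A < B < D < E. Listing each simplex with vertices in this order, K has dimension 3 with simplices:

  0-simplices (4): A, B, D, E
  1-simplices (6): AB, AD, AE, BD, BE, DE
  2-simplices (4): ABD, ABE, ADE, BDE
  3-simplices (1): ABDE

so the chain groups are C_0 ≅ Z^4, C_1 ≅ Z^6, C_2 ≅ Z^4, C_3 ≅ Z^1.

The boundary map ∂_1: C_1 → C_0 maps an edge to its endpoints' difference, ∂[p,q] = q − p. For instance
  ∂AE = E − A.
This gives a 4×6 integer matrix of rank 3; reducing to Smith normal form yields diagonal entries (1,1,1).

The boundary map ∂_2: C_2 → C_1 sends each 2-simplex [p,q,r] to [q,r] − [p,r] + [p,q]. For instance
  ∂BDE = DE − BE + BD,
  ∂ADE = DE − AE + AD.
The 6×4 boundary matrix has rank 3 and Smith normal form diag(1,1,1).

Boundary ∂_3: C_3 → C_2 sends each 3-simplex σ to the alternating sum Σ_i (−1)^i (σ with its i-th vertex removed). For instance
  ∂ABDE = BDE − ADE + ABE − ABD.
As a 4×1 matrix over Z this has rank 1, with invariant factors (1).

Computing H_k = (kernel of ∂_k) / (image of ∂_{k+1}):

  H_0: rank C_0 − rank ∂_1 = 4 − 3 = 1, and the invariant factors of ∂_1 are all 1, so H_0 ≅ Z.
  H_1: rank ker ∂_1 − rank ∂_2 = (6 − 3) − 3 = 0, and the invariant factors of ∂_2 are all 1, so H_1 ≅ 0.
  H_2: rank ker ∂_2 − rank ∂_3 = (4 − 3) − 1 = 0, and the invariant factors of ∂_3 are all 1, so H_2 ≅ 0.
  H_3: rank ker ∂_3 − rank ∂_4 = (1 − 1) − 0 = 0, and there is no ∂_4, so H_3 ≅ 0.

As a check, the Euler characteristic is 4 − 6 + 4 − 1 = 1, which agrees with 1 − 0 + 0 − 0 = 1.
(K is a triangulation of the 3-simplex.)

H_0 = Z,  H_1 = 0,  H_2 = 0,  H_3 = 0.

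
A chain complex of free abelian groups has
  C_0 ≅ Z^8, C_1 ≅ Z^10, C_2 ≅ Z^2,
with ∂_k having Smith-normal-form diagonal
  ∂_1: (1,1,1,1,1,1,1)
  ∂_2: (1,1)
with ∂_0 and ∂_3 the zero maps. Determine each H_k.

H_0: b_0 = 8 − 0 − 7 = 1; torsion from ∂_1 factors > 1: none. So H_0 = Z.
H_1: b_1 = 10 − 7 − 2 = 1; torsion from ∂_2 factors > 1: none. So H_1 = Z.
H_2: b_2 = 2 − 2 − 0 = 0; torsion from ∂_3 factors > 1: none. So H_2 = 0.

H_0 = Z,  H_1 = Z,  H_2 = 0.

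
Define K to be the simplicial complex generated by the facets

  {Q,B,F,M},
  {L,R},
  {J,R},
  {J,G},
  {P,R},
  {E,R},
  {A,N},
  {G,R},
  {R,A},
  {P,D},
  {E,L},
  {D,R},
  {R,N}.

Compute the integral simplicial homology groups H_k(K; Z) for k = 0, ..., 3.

H_0 ≅ Z^2,  H_1 ≅ Z^4,  H_2 = 0,  H_3 = 0.

Fix the vertex order A < B < D < E < F < G < J < L < M < N < P < Q < R and write every simplex with vertices in increasing order. Then dim K = 3 and the simplices of K are:

  0-simplices (13): A, B, D, E, F, G, J, L, M, N, P, Q, R
  1-simplices (18): AN, AR, BF, BM, BQ, DP, DR, EL, ER, FM, FQ, GJ, GR, JR, LR, MQ, NR, PR
  2-simplices (4): BFM, BFQ, BMQ, FMQ
  3-simplices (1): BFMQ

Hence C_0 ≅ Z^13, C_1 ≅ Z^18, C_2 ≅ Z^4, C_3 ≅ Z^1.

∂_1: C_1 → C_0 maps an edge to its endpoints' difference, ∂[p,q] = q − p.
The 13×18 boundary matrix has rank 11 and Smith normal form diag(1,1,1,1,1,1,1,1,1,1,1).

Boundary ∂_2: C_2 → C_1 maps a triangle to the signed sum of its edges. For instance
  ∂FMQ = MQ − FQ + FM,
  ∂BFM = FM − BM + BF.
The 18×4 boundary matrix has rank 3 and Smith normal form diag(1,1,1).

Boundary ∂_3: C_3 → C_2 sends each 3-simplex σ to the alternating sum Σ_i (−1)^i (σ with its i-th vertex removed). For instance
  ∂BFMQ = FMQ − BMQ + BFQ − BFM.
As a 4×1 matrix over Z this has rank 1, with invariant factors (1).

Now H_k = ker ∂_k / im ∂_{k+1}, so:

  H_0: rank C_0 − rank ∂_1 = 13 − 11 = 2, and the invariant factors of ∂_1 are all 1, so H_0 = Z^2.
  H_1: rank ker ∂_1 − rank ∂_2 = (18 − 11) − 3 = 4, and the invariant factors of ∂_2 are all 1, so H_1 = Z^4.
  H_2: rank ker ∂_2 − rank ∂_3 = (4 − 3) − 1 = 0, and the invariant factors of ∂_3 are all 1, so H_2 = 0.
  H_3: rank ker ∂_3 − rank ∂_4 = (1 − 1) − 0 = 0, and there is no ∂_4, so H_3 = 0.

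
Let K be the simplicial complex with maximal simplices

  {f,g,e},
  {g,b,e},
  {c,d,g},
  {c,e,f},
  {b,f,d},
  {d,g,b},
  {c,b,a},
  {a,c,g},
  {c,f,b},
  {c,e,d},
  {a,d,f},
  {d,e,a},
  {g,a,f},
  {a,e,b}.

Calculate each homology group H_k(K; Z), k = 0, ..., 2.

H_0 = Z,  H_1 = Z^2,  H_2 = Z.

Order the vertices as a < b < c < d < e < f < g. Listing each simplex with vertices in this order, K has dimension 2 with simplices:

  0-simplices (7): a, b, c, d, e, f, g
  1-simplices (21): ab, ac, ad, ae, af, ag, bc, bd, be, bf, bg, cd, ce, cf, cg, de, df, dg, ef, eg, fg
  2-simplices (14): abc, abe, acg, ade, adf, afg, bcf, bdf, bdg, beg, cde, cdg, cef, efg

Hence C_0 ≅ Z^7, C_1 ≅ Z^21, C_2 ≅ Z^14.

Boundary ∂_1: C_1 → C_0 is given by ∂[p,q] = [q] − [p]. For instance
  ∂de = e − d.
The 7×21 boundary matrix has rank 6 and Smith normal form diag(1,1,1,1,1,1).

∂_2: C_2 → C_1 maps a triangle to the signed sum of its edges. For instance
  ∂adf = df − af + ad,
  ∂cdg = dg − cg + cd.
This gives a 21×14 integer matrix of rank 13; reducing to Smith normal form yields diagonal entries (1,1,1,1,1,1,1,1,1,1,1,1,1).

Now H_k = ker ∂_k / im ∂_{k+1}, so:

  H_0: rank C_0 − rank ∂_1 = 7 − 6 = 1, and the invariant factors of ∂_1 are all 1, so H_0 ≅ Z.
  H_1: rank ker ∂_1 − rank ∂_2 = (21 − 6) − 13 = 2, and the invariant factors of ∂_2 are all 1, so H_1 ≅ Z^2.
  H_2: rank ker ∂_2 − rank ∂_3 = (14 − 13) − 0 = 1, and there is no ∂_3, so H_2 ≅ Z.

As a check, the Euler characteristic is 7 − 21 + 14 = 0, which agrees with 1 − 2 + 1 = 0.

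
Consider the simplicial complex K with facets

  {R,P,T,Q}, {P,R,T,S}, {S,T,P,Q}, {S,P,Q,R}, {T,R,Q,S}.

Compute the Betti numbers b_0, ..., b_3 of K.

Fix the vertex order P < Q < R < S < T and write every simplex with vertices in increasing order. Then dim K = 3 and the simplices of K are:

  0-simplices (5): P, Q, R, S, T
  1-simplices (10): PQ, PR, PS, PT, QR, QS, QT, RS, RT, ST
  2-simplices (10): PQR, PQS, PQT, PRS, PRT, PST, QRS, QRT, QST, RST
  3-simplices (5): PQRS, PQRT, PQST, PRST, QRST

so the chain groups are C_0 ≅ Z^5, C_1 ≅ Z^10, C_2 ≅ Z^10, C_3 ≅ Z^5.

Boundary ∂_1: C_1 → C_0 maps an edge to its endpoints' difference, ∂[p,q] = q − p.
As a 5×10 matrix over Z this has rank 4, with invariant factors (1,1,1,1).

Boundary ∂_2: C_2 → C_1 maps a triangle to the signed sum of its edges. For instance
  ∂PQT = QT − PT + PQ,
  ∂PRT = RT − PT + PR.
As a 10×10 matrix over Z this has rank 6, with invariant factors (1,1,1,1,1,1).

∂_3: C_3 → C_2 sends each 3-simplex σ to the alternating sum Σ_i (−1)^i (σ with its i-th vertex removed). For instance
  ∂PQRT = QRT − PRT + PQT − PQR,
  ∂PQRS = QRS − PRS + PQS − PQR.
The 10×5 boundary matrix has rank 4 and Smith normal form diag(1,1,1,1).

From H_k ≅ ker(∂_k) / im(∂_{k+1}) we obtain:

  H_0: rank C_0 − rank ∂_1 = 5 − 4 = 1, and the invariant factors of ∂_1 are all 1, so H_0 ≅ Z.
  H_1: rank ker ∂_1 − rank ∂_2 = (10 − 4) − 6 = 0, and the invariant factors of ∂_2 are all 1, so H_1 ≅ 0.
  H_2: rank ker ∂_2 − rank ∂_3 = (10 − 6) − 4 = 0, and the invariant factors of ∂_3 are all 1, so H_2 ≅ 0.
  H_3: rank ker ∂_3 − rank ∂_4 = (5 − 4) − 0 = 1, and there is no ∂_4, so H_3 ≅ Z.

As a check, the Euler characteristic is 5 − 10 + 10 − 5 = 0, which agrees with 1 − 0 + 0 − 1 = 0.
(K is a triangulation of the 3-sphere S^3.)

Hence the Betti numbers are b_0 = 1, b_1 = 0, b_2 = 0, b_3 = 1.

b_0 = 1, b_1 = 0, b_2 = 0, b_3 = 1.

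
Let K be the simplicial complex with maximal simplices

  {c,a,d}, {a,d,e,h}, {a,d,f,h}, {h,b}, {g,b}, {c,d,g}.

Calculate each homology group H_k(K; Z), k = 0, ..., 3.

H_0 = Z,  H_1 = Z,  H_2 = 0,  H_3 = 0.

Take the total order a < b < c < d < e < f < g < h on the vertex set. Then K (dimension 3) consists of the simplices:

  0-simplices (8): a, b, c, d, e, f, g, h
  1-simplices (15): ac, ad, ae, af, ah, bg, bh, cd, cg, de, df, dg, dh, eh, fh
  2-simplices (9): acd, ade, adf, adh, aeh, afh, cdg, deh, dfh
  3-simplices (2): adeh, adfh

Hence C_0 ≅ Z^8, C_1 ≅ Z^15, C_2 ≅ Z^9, C_3 ≅ Z^2.

The boundary map ∂_1: C_1 → C_0 maps an edge to its endpoints' difference, ∂[p,q] = q − p.
The resulting 8×15 matrix has rank 7, and its Smith normal form has invariant factors (1,1,1,1,1,1,1).

The boundary map ∂_2: C_2 → C_1 maps a triangle to the signed sum of its edges. For instance
  ∂ade = de − ae + ad,
  ∂afh = fh − ah + af.
The 15×9 boundary matrix has rank 7 and Smith normal form diag(1,1,1,1,1,1,1).

Boundary ∂_3: C_3 → C_2 sends each 3-simplex σ to the alternating sum Σ_i (−1)^i (σ with its i-th vertex removed). For instance
  ∂adeh = deh − aeh + adh − ade,
  ∂adfh = dfh − afh + adh − adf.
This gives a 9×2 integer matrix of rank 2; reducing to Smith normal form yields diagonal entries (1,1).

From H_k ≅ ker(∂_k) / im(∂_{k+1}) we obtain:

  H_0: rank C_0 − rank ∂_1 = 8 − 7 = 1, and the invariant factors of ∂_1 are all 1, so H_0 ≅ Z.
  H_1: rank ker ∂_1 − rank ∂_2 = (15 − 7) − 7 = 1, and the invariant factors of ∂_2 are all 1, so H_1 ≅ Z.
  H_2: rank ker ∂_2 − rank ∂_3 = (9 − 7) − 2 = 0, and the invariant factors of ∂_3 are all 1, so H_2 ≅ 0.
  H_3: rank ker ∂_3 − rank ∂_4 = (2 − 2) − 0 = 0, and there is no ∂_4, so H_3 ≅ 0.

As a check, the Euler characteristic is 8 − 15 + 9 − 2 = 0, which agrees with 1 − 1 + 0 − 0 = 0.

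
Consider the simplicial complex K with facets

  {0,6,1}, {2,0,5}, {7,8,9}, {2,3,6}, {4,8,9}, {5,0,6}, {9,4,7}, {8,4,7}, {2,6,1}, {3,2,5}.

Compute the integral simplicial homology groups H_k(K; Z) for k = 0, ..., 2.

Take the total order 0 < 1 < 2 < 3 < 4 < 5 < 6 < 7 < 8 < 9 on the vertex set. Then K (dimension 2) consists of the simplices:

  0-simplices (10): [0], [1], [2], [3], [4], [5], [6], [7], [8], [9]
  1-simplices (18): [0,1], [0,2], [0,5], [0,6], [1,2], [1,6], [2,3], [2,5], [2,6], [3,5], [3,6], [4,7], [4,8], [4,9], [5,6], [7,8], [7,9], [8,9]
  2-simplices (10): [0,1,6], [0,2,5], [0,5,6], [1,2,6], [2,3,5], [2,3,6], [4,7,8], [4,7,9], [4,8,9], [7,8,9]

so the chain groups are C_0 ≅ Z^10, C_1 ≅ Z^18, C_2 ≅ Z^10.

∂_1: C_1 → C_0 maps an edge to its endpoints' difference, ∂[p,q] = q − p. For instance
  ∂[0,5] = [5] − [0].
The resulting 10×18 matrix has rank 8, and its Smith normal form has invariant factors (1,1,1,1,1,1,1,1).

The boundary map ∂_2: C_2 → C_1 sends each 2-simplex [p,q,r] to [q,r] − [p,r] + [p,q]. For instance
  ∂[4,7,8] = [7,8] − [4,8] + [4,7],
  ∂[0,2,5] = [2,5] − [0,5] + [0,2].
This gives a 18×10 integer matrix of rank 9; reducing to Smith normal form yields diagonal entries (1,1,1,1,1,1,1,1,1).

Reading off H_k = ker ∂_k / im ∂_{k+1}:

  H_0: rank C_0 − rank ∂_1 = 10 − 8 = 2, and the invariant factors of ∂_1 are all 1, so H_0 = Z^2.
  H_1: rank ker ∂_1 − rank ∂_2 = (18 − 8) − 9 = 1, and the invariant factors of ∂_2 are all 1, so H_1 = Z.
  H_2: rank ker ∂_2 − rank ∂_3 = (10 − 9) − 0 = 1, and there is no ∂_3, so H_2 = Z.

(K is a triangulation of the disjoint union of the 2-sphere S^2 and the cylinder S^1 x I.)

H_0 ≅ Z^2,  H_1 ≅ Z,  H_2 ≅ Z.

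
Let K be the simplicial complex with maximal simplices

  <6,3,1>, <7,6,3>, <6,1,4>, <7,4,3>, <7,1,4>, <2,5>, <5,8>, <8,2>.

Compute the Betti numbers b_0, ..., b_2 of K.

b_0 = 2, b_1 = 2, b_2 = 0.

Order the vertices as 1 < 2 < 3 < 4 < 5 < 6 < 7 < 8. Listing each simplex with vertices in this order, K has dimension 2 with simplices:

  0-simplices (8): [1], [2], [3], [4], [5], [6], [7], [8]
  1-simplices (13): [1,3], [1,4], [1,6], [1,7], [2,5], [2,8], [3,4], [3,6], [3,7], [4,6], [4,7], [5,8], [6,7]
  2-simplices (5): [1,3,6], [1,4,6], [1,4,7], [3,4,7], [3,6,7]

Hence C_0 ≅ Z^8, C_1 ≅ Z^13, C_2 ≅ Z^5.

The boundary map ∂_1: C_1 → C_0 maps an edge to its endpoints' difference, ∂[p,q] = q − p. For instance
  ∂[4,6] = [6] − [4].
As a 8×13 matrix over Z this has rank 6, with invariant factors (1,1,1,1,1,1).

Boundary ∂_2: C_2 → C_1 sends each 2-simplex [p,q,r] to [q,r] − [p,r] + [p,q]. For instance
  ∂[1,4,7] = [4,7] − [1,7] + [1,4],
  ∂[1,4,6] = [4,6] − [1,6] + [1,4].
As a 13×5 matrix over Z this has rank 5, with invariant factors (1,1,1,1,1).

Reading off H_k = ker ∂_k / im ∂_{k+1}:

  H_0: rank C_0 − rank ∂_1 = 8 − 6 = 2, and the invariant factors of ∂_1 are all 1, so H_0 = Z^2.
  H_1: rank ker ∂_1 − rank ∂_2 = (13 − 6) − 5 = 2, and the invariant factors of ∂_2 are all 1, so H_1 = Z^2.
  H_2: rank ker ∂_2 − rank ∂_3 = (5 − 5) − 0 = 0, and there is no ∂_3, so H_2 = 0.

Hence the Betti numbers are b_0 = 2, b_1 = 2, b_2 = 0.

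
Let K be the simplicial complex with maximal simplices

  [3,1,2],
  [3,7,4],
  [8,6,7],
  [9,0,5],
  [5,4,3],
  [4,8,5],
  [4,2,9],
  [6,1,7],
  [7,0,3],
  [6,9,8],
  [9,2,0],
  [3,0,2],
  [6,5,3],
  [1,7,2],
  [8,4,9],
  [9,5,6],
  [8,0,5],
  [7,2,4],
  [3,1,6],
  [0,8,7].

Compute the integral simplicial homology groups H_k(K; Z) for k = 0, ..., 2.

H_0 = Z,  H_1 = Z ⊕ Z/2,  H_2 = 0.

We work with the vertex ordering 0 < 1 < 2 < 3 < 4 < 5 < 6 < 7 < 8 < 9. The simplices of K, each written with vertices in increasing order, are:

  0-simplices (10): [0], [1], [2], [3], [4], [5], [6], [7], [8], [9]
  1-simplices (30): (30 of them)
  2-simplices (20): (20 of them)

giving chain groups C_0 ≅ Z^10, C_1 ≅ Z^30, C_2 ≅ Z^20.

∂_1: C_1 → C_0 maps an edge to its endpoints' difference, ∂[p,q] = q − p. For instance
  ∂[3,7] = [7] − [3].
The resulting 10×30 matrix has rank 9, and its Smith normal form has invariant factors (1,1,1,1,1,1,1,1,1).

Boundary ∂_2: C_2 → C_1 maps a triangle to the signed sum of its edges. For instance
  ∂[3,5,6] = [5,6] − [3,6] + [3,5],
  ∂[0,7,8] = [7,8] − [0,8] + [0,7].
The 30×20 boundary matrix has rank 20 and Smith normal form diag(1,1,1,1,1,1,1,1,1,1,1,1,1,1,1,1,1,1,1,2).

From H_k ≅ ker(∂_k) / im(∂_{k+1}) we obtain:

  H_0: rank C_0 − rank ∂_1 = 10 − 9 = 1, and the invariant factors of ∂_1 are all 1, so H_0 = Z.
  H_1: rank ker ∂_1 − rank ∂_2 = (30 − 9) − 20 = 1, and ∂_2 has invariant factor 2 > 1, so H_1 = Z ⊕ Z/2.
  H_2: rank ker ∂_2 − rank ∂_3 = (20 − 20) − 0 = 0, and there is no ∂_3, so H_2 = 0.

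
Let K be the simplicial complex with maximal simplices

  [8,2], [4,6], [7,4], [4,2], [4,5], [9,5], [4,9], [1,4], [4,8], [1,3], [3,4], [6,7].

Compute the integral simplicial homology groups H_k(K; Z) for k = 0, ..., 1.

H_0 ≅ Z,  H_1 ≅ Z^4.

Fix the vertex order 1 < 2 < 3 < 4 < 5 < 6 < 7 < 8 < 9 and write every simplex with vertices in increasing order. Then dim K = 1 and the simplices of K are:

  0-simplices (9): [1], [2], [3], [4], [5], [6], [7], [8], [9]
  1-simplices (12): [1,3], [1,4], [2,4], [2,8], [3,4], [4,5], [4,6], [4,7], [4,8], [4,9], [5,9], [6,7]

giving chain groups C_0 ≅ Z^9, C_1 ≅ Z^12.

Boundary ∂_1: C_1 → C_0 maps an edge to its endpoints' difference, ∂[p,q] = q − p. For instance
  ∂[1,4] = [4] − [1].
The 9×12 boundary matrix has rank 8 and Smith normal form diag(1,1,1,1,1,1,1,1).

Now H_k = ker ∂_k / im ∂_{k+1}, so:

  H_0: rank C_0 − rank ∂_1 = 9 − 8 = 1, and the invariant factors of ∂_1 are all 1, so H_0 = Z.
  H_1: rank ker ∂_1 − rank ∂_2 = (12 − 8) − 0 = 4, and there is no ∂_2, so H_1 = Z^4.

As a check, the Euler characteristic is 9 − 12 = -3, which agrees with 1 − 4 = -3.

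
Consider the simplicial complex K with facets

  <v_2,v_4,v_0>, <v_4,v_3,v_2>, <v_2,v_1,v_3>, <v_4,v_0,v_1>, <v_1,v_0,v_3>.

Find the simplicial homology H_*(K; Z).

H_0 ≅ Z,  H_1 ≅ Z,  H_2 = 0.

K has 5 vertices, 10 edges, 5 triangles.
rank ∂_0 = 0, rank ∂_1 = 4 ⇒ b_0 = 5 − 0 − 4 = 1; all invariant factors of ∂_1 are 1 so no torsion. So H_0 ≅ Z.
rank ∂_1 = 4, rank ∂_2 = 5 ⇒ b_1 = 10 − 4 − 5 = 1; all invariant factors of ∂_2 are 1 so no torsion. So H_1 ≅ Z.
rank ∂_2 = 5, rank ∂_3 = 0 ⇒ b_2 = 5 − 5 − 0 = 0. So H_2 ≅ 0.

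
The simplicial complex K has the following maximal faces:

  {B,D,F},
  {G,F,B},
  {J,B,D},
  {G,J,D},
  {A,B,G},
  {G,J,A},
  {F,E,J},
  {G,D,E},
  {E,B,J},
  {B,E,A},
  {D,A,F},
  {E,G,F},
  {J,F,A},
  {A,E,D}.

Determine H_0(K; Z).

H_0 ≅ Z.

We work with the vertex ordering A < B < D < E < F < G < J. The simplices of K, each written with vertices in increasing order, are:

  0-simplices (7): A, B, D, E, F, G, J
  1-simplices (21): AB, AD, AE, AF, AG, AJ, BD, BE, BF, BG, BJ, DE, DF, DG, DJ, EF, EG, EJ, FG, FJ, GJ
  2-simplices (14): ABE, ABG, ADE, ADF, AFJ, AGJ, BDF, BDJ, BEJ, BFG, DEG, DGJ, EFG, EFJ

Hence C_0 ≅ Z^7, C_1 ≅ Z^21, C_2 ≅ Z^14.

Boundary ∂_1: C_1 → C_0 sends each edge [p,q] (with p < q) to q − p.
This gives a 7×21 integer matrix of rank 6; reducing to Smith normal form yields diagonal entries (1,1,1,1,1,1).

Boundary ∂_2: C_2 → C_1 sends each 2-simplex [p,q,r] to [q,r] − [p,r] + [p,q]. For instance
  ∂DEG = EG − DG + DE,
  ∂EFG = FG − EG + EF.
As a 21×14 matrix over Z this has rank 13, with invariant factors (1,1,1,1,1,1,1,1,1,1,1,1,1).

Reading off H_k = ker ∂_k / im ∂_{k+1}:

  H_0: rank C_0 − rank ∂_1 = 7 − 6 = 1, and the invariant factors of ∂_1 are all 1, so H_0 ≅ Z.

(K is a triangulation of the torus T^2.)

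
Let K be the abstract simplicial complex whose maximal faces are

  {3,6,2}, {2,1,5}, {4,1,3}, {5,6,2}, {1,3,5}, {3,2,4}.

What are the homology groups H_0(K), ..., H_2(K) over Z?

Take the total order 1 < 2 < 3 < 4 < 5 < 6 on the vertex set. Then K (dimension 2) consists of the simplices:

  0-simplices (6): [1], [2], [3], [4], [5], [6]
  1-simplices (12): [1,2], [1,3], [1,4], [1,5], [2,3], [2,4], [2,5], [2,6], [3,4], [3,5], [3,6], [5,6]
  2-simplices (6): [1,2,5], [1,3,4], [1,3,5], [2,3,4], [2,3,6], [2,5,6]

giving chain groups C_0 ≅ Z^6, C_1 ≅ Z^12, C_2 ≅ Z^6.

The boundary map ∂_1: C_1 → C_0 is given by ∂[p,q] = [q] − [p].
As a 6×12 matrix over Z this has rank 5, with invariant factors (1,1,1,1,1).

∂_2: C_2 → C_1 acts by ∂[p,q,r] = [q,r] − [p,r] + [p,q]. For instance
  ∂[1,3,5] = [3,5] − [1,5] + [1,3],
  ∂[1,3,4] = [3,4] − [1,4] + [1,3].
The resulting 12×6 matrix has rank 6, and its Smith normal form has invariant factors (1,1,1,1,1,1).

Now H_k = ker ∂_k / im ∂_{k+1}, so:

  H_0: rank C_0 − rank ∂_1 = 6 − 5 = 1, and the invariant factors of ∂_1 are all 1, so H_0 = Z.
  H_1: rank ker ∂_1 − rank ∂_2 = (12 − 5) − 6 = 1, and the invariant factors of ∂_2 are all 1, so H_1 = Z.
  H_2: rank ker ∂_2 − rank ∂_3 = (6 − 6) − 0 = 0, and there is no ∂_3, so H_2 = 0.

As a check, the Euler characteristic is 6 − 12 + 6 = 0, which agrees with 1 − 1 + 0 = 0.
(K is a triangulation of the cylinder S^1 x I.)

H_0 ≅ Z,  H_1 ≅ Z,  H_2 = 0.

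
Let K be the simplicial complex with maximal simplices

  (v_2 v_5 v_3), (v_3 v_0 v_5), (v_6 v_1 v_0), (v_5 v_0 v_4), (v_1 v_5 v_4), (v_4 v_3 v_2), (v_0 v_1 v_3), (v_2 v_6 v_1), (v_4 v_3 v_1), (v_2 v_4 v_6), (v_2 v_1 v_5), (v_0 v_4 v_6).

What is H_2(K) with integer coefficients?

H_2 ≅ 0.

Fix the vertex order v_0 < v_1 < v_2 < v_3 < v_4 < v_5 < v_6 and write every simplex with vertices in increasing order. Then dim K = 2 and the simplices of K are:

  0-simplices (7): [v_0], [v_1], [v_2], [v_3], [v_4], [v_5], [v_6]
  1-simplices (18): (18 of them)
  2-simplices (12): (12 of them)

so the chain groups are C_0 ≅ Z^7, C_1 ≅ Z^18, C_2 ≅ Z^12.

Boundary ∂_1: C_1 → C_0 maps an edge to its endpoints' difference, ∂[p,q] = q − p. For instance
  ∂[v_0,v_4] = [v_4] − [v_0].
The 7×18 boundary matrix has rank 6 and Smith normal form diag(1,1,1,1,1,1).

Boundary ∂_2: C_2 → C_1 maps a triangle to the signed sum of its edges. For instance
  ∂[v_1,v_2,v_5] = [v_2,v_5] − [v_1,v_5] + [v_1,v_2],
  ∂[v_0,v_4,v_6] = [v_4,v_6] − [v_0,v_6] + [v_0,v_4].
The 18×12 boundary matrix has rank 12 and Smith normal form diag(1,1,1,1,1,1,1,1,1,1,1,2).

Now H_k = ker ∂_k / im ∂_{k+1}, so:

  H_2: rank ker ∂_2 − rank ∂_3 = (12 − 12) − 0 = 0, and there is no ∂_3, so H_2 = 0.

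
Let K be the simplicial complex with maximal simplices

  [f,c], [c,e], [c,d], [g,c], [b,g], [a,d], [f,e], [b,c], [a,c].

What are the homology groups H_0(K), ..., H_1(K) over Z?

Order the vertices as a < b < c < d < e < f < g. Listing each simplex with vertices in this order, K has dimension 1 with simplices:

  0-simplices (7): a, b, c, d, e, f, g
  1-simplices (9): ac, ad, bc, bg, cd, ce, cf, cg, ef

giving chain groups C_0 ≅ Z^7, C_1 ≅ Z^9.

The boundary map ∂_1: C_1 → C_0 is given by ∂[p,q] = [q] − [p].
The 7×9 boundary matrix has rank 6 and Smith normal form diag(1,1,1,1,1,1).

From H_k ≅ ker(∂_k) / im(∂_{k+1}) we obtain:

  H_0: rank C_0 − rank ∂_1 = 7 − 6 = 1, and the invariant factors of ∂_1 are all 1, so H_0 ≅ Z.
  H_1: rank ker ∂_1 − rank ∂_2 = (9 − 6) − 0 = 3, and there is no ∂_2, so H_1 ≅ Z^3.

As a check, the Euler characteristic is 7 − 9 = -2, which agrees with 1 − 3 = -2.
(K is a triangulation of a wedge of 3 circles.)

H_0 = Z,  H_1 = Z^3.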